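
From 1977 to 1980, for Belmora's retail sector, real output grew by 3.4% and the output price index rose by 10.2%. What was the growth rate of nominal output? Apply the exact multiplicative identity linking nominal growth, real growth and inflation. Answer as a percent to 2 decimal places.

13.95%

(1 + g_nom) = (1 + g_real)(1 + π) = 1.0340 × 1.1020 = 1.13947.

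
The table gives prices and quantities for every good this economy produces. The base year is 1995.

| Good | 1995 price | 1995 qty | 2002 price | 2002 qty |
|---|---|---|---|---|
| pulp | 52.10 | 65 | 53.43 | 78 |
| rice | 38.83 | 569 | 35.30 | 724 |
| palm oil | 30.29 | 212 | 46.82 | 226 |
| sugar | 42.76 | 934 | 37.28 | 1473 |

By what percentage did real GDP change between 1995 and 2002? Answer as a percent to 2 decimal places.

41.99%

Real GDP 1995 = Nominal GDP 1995 = 52.10·65 + 38.83·569 + 30.29·212 + 42.76·934 = 71840.09.
Real GDP 2002 (at 1995 prices) = 52.10·78 + 38.83·724 + 30.29·226 + 42.76·1473 = 102007.74.
Real growth = 102007.74/71840.09 − 1 = 0.4199.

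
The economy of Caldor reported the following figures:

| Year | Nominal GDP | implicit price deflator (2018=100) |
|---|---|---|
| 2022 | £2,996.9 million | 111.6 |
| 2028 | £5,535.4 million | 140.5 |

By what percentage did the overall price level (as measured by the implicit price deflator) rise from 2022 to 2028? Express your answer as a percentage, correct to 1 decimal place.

25.9%

Price-level change = 140.5 / 111.6 − 1 = 0.2590.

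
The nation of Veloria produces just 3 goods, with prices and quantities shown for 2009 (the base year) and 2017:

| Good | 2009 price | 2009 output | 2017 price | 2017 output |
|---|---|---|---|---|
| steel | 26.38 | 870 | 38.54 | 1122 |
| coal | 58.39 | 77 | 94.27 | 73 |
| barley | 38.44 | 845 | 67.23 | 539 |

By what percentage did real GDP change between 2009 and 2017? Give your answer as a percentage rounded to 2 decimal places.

-8.92%

Real GDP 2009 = Nominal GDP 2009 = 26.38·870 + 58.39·77 + 38.44·845 = 59928.43.
Real GDP 2017 (at 2009 prices) = 26.38·1122 + 58.39·73 + 38.44·539 = 54579.99.
Real growth = 54579.99/59928.43 − 1 = -0.0892.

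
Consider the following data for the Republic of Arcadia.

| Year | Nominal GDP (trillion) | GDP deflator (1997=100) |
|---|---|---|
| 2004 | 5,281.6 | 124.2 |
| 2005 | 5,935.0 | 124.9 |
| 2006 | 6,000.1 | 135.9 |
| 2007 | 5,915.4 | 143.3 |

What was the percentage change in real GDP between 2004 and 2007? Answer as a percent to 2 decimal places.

Real GDP 2004 = 5281.6/1.242 = 4252.50.
Real GDP 2007 = 5915.4/1.433 = 4127.98.
Change = 4127.98/4252.50 − 1 = -0.0293.

-2.93%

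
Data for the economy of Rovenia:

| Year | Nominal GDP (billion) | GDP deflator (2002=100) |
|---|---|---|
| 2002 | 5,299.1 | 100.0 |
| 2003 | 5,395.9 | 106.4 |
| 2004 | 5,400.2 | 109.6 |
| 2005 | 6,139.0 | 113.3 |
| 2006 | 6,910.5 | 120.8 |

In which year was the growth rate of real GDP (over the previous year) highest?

2003: real = 5395.9/1.064 = 5071.33; growth vs 2002 (5299.10) = -4.30%.
2004: real = 5400.2/1.096 = 4927.19; growth vs 2003 (5071.33) = -2.84%.
2005: real = 6139.0/1.133 = 5418.36; growth vs 2004 (4927.19) = 9.97%.
2006: real = 6910.5/1.208 = 5720.61; growth vs 2005 (5418.36) = 5.58%.

2005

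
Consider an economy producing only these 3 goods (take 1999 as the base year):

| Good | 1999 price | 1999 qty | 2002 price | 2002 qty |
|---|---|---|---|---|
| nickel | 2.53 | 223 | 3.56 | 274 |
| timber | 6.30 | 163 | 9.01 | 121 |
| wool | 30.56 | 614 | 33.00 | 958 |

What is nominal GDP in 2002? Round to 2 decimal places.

33679.65

Nominal GDP 2002 = Σ (p_2002 × q_2002) = 3.56·274 + 9.01·121 + 33.00·958 = 33679.65.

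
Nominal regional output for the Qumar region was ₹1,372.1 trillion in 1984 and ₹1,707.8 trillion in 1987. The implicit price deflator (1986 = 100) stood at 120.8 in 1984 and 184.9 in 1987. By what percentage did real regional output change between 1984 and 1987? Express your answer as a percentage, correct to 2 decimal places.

-18.68%

Real regional output 1984 = 1372.1 / 1.208 = 1135.84.
Real regional output 1987 = 1707.8 / 1.849 = 923.63.
Real growth = 923.63 / 1135.84 − 1 = -0.1868.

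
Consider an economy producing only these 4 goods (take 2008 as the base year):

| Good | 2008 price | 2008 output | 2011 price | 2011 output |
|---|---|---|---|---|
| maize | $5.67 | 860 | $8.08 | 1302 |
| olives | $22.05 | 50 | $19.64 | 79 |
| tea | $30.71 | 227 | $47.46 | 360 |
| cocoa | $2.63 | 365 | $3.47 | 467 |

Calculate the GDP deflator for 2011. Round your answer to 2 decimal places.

Nominal GDP 2011 = 8.08·1302 + 19.64·79 + 47.46·360 + 3.47·467 = 30777.81.
Real GDP 2011 (at 2008 prices) = 5.67·1302 + 22.05·79 + 30.71·360 + 2.63·467 = 21408.10.
Deflator = Nominal/Real × 100 = 30777.81/21408.10 × 100 = 143.767.

143.77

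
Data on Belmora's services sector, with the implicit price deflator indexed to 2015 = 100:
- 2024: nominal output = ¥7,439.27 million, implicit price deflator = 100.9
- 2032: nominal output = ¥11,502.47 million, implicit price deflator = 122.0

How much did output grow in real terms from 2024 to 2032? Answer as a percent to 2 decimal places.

27.88%

Deflate each year: 2024 → 7439.27/1.009 = 7372.91; 2032 → 11502.47/1.220 = 9428.25.
So real output changed by 9428.25/7372.91 − 1 = 0.2788, i.e. 27.88%.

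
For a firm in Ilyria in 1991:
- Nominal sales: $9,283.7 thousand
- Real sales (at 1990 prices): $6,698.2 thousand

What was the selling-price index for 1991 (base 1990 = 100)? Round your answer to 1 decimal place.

selling-price index = (Nominal / Real) × 100 = 9283.7 / 6698.2 × 100 = 138.60.

138.6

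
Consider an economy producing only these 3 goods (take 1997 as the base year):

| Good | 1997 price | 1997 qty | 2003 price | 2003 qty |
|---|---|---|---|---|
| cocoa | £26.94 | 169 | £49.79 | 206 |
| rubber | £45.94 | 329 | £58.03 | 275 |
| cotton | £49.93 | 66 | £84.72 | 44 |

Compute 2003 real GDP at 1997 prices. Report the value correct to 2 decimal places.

£20380.06

Real GDP 2003 = Σ (p_1997 × q_2003) = 26.94·206 + 45.94·275 + 49.93·44 = 20380.06.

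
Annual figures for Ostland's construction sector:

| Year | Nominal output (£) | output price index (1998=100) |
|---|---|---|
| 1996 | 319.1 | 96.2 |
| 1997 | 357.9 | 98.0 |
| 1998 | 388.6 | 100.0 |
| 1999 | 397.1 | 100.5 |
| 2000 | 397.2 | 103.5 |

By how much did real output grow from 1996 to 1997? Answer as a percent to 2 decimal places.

10.10%

Real output 1996 = 319.1/0.962 = 331.70.
Real output 1997 = 357.9/0.980 = 365.20.
Change = 365.20/331.70 − 1 = 0.1010.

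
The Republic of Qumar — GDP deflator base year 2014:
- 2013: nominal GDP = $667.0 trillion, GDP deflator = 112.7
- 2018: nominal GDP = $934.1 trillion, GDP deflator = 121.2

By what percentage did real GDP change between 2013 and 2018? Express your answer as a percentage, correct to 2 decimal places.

Deflate each year: 2013 → 667.0/1.127 = 591.84; 2018 → 934.1/1.212 = 770.71.
So real GDP changed by 770.71/591.84 − 1 = 0.3022, i.e. 30.22%.

30.22%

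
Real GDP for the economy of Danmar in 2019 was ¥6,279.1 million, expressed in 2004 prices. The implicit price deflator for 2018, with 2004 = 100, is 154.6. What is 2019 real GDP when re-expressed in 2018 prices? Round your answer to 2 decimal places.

Real GDP in 2018 prices = Real GDP in 2004 prices × (P_2018/P_2004) = 6279.1 × 1.546 = 9707.49.

¥9,707.49 million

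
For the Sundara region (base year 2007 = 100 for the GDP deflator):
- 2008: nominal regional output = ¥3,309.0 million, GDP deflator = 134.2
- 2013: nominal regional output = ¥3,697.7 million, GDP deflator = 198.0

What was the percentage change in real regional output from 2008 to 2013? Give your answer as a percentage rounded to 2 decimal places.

Deflate each year: 2008 → 3309.0/1.342 = 2465.72; 2013 → 3697.7/1.980 = 1867.53.
So real regional output changed by 1867.53/2465.72 − 1 = -0.2426, i.e. -24.26%.

-24.26%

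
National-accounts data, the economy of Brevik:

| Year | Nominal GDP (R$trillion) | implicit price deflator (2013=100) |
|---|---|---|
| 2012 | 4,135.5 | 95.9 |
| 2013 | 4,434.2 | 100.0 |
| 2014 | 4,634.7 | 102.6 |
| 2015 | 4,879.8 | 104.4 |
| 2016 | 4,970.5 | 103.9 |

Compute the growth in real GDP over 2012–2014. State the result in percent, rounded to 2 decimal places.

Real GDP 2012 = 4135.5/0.959 = 4312.30.
Real GDP 2014 = 4634.7/1.026 = 4517.25.
Change = 4517.25/4312.30 − 1 = 0.0475.

4.75%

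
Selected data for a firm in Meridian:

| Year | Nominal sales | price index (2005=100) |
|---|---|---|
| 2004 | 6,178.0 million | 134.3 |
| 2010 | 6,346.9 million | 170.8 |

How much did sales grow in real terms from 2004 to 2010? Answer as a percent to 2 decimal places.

-19.22%

Deflate each year: 2004 → 6178.0/1.343 = 4600.15; 2010 → 6346.9/1.708 = 3715.98.
So real sales changed by 3715.98/4600.15 − 1 = -0.1922, i.e. -19.22%.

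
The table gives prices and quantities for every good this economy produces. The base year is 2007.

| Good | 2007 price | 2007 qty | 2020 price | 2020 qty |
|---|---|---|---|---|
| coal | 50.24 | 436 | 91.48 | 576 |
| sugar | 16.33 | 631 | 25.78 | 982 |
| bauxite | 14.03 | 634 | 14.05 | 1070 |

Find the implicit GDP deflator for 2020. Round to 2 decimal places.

155.11

Nominal GDP 2020 = 91.48·576 + 25.78·982 + 14.05·1070 = 93041.94.
Real GDP 2020 (at 2007 prices) = 50.24·576 + 16.33·982 + 14.03·1070 = 59986.40.
Deflator = Nominal/Real × 100 = 93041.94/59986.40 × 100 = 155.105.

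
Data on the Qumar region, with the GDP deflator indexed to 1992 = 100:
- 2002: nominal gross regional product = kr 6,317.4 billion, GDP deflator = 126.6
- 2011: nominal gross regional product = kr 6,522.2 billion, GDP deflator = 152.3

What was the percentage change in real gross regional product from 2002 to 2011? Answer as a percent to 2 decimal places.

-14.18%

Deflate each year: 2002 → 6317.4/1.266 = 4990.05; 2011 → 6522.2/1.523 = 4282.47.
So real gross regional product changed by 4282.47/4990.05 − 1 = -0.1418, i.e. -14.18%.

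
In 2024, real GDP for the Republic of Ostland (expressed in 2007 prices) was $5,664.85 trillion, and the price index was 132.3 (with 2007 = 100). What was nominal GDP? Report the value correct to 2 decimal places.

Nominal GDP = Real × (price index/100) = 5664.85 × 1.323 = 7494.60.

$7,494.60 trillion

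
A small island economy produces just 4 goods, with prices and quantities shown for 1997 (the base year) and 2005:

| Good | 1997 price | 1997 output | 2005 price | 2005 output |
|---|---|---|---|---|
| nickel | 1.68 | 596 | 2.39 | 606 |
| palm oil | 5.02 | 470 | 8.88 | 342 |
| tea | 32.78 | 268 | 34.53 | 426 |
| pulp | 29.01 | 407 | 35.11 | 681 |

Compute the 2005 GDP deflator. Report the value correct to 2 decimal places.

Nominal GDP 2005 = 2.39·606 + 8.88·342 + 34.53·426 + 35.11·681 = 43104.99.
Real GDP 2005 (at 1997 prices) = 1.68·606 + 5.02·342 + 32.78·426 + 29.01·681 = 36455.01.
Deflator = Nominal/Real × 100 = 43104.99/36455.01 × 100 = 118.242.

118.24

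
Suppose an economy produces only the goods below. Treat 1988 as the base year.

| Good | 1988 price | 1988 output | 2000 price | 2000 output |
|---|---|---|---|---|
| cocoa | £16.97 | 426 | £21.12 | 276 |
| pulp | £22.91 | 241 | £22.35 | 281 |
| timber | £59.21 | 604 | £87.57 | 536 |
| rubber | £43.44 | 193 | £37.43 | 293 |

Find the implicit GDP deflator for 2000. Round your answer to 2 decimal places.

125.96

Nominal GDP 2000 = 21.12·276 + 22.35·281 + 87.57·536 + 37.43·293 = 70013.98.
Real GDP 2000 (at 1988 prices) = 16.97·276 + 22.91·281 + 59.21·536 + 43.44·293 = 55585.91.
Deflator = Nominal/Real × 100 = 70013.98/55585.91 × 100 = 125.956.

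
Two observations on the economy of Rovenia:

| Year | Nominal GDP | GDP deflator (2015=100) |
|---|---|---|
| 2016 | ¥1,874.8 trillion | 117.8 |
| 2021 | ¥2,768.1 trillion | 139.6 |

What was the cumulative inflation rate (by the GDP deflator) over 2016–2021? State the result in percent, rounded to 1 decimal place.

Price-level change = 139.6 / 117.8 − 1 = 0.1851.

18.5%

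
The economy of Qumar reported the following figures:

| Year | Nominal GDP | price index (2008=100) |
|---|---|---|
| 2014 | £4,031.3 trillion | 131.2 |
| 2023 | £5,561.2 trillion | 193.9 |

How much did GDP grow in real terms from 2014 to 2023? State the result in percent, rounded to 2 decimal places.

Real GDP 2014 = 4031.3 / 1.312 = 3072.64.
Real GDP 2023 = 5561.2 / 1.939 = 2868.08.
Real growth = 2868.08 / 3072.64 − 1 = -0.0666.

-6.66%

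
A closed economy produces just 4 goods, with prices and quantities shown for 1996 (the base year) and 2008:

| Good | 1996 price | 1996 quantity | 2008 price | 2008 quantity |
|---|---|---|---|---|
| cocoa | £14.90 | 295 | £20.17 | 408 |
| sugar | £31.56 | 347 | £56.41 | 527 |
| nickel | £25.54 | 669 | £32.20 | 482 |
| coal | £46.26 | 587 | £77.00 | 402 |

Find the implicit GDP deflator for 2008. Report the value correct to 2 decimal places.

Nominal GDP 2008 = 20.17·408 + 56.41·527 + 32.20·482 + 77.00·402 = 84431.83.
Real GDP 2008 (at 1996 prices) = 14.90·408 + 31.56·527 + 25.54·482 + 46.26·402 = 53618.12.
Deflator = Nominal/Real × 100 = 84431.83/53618.12 × 100 = 157.469.

157.47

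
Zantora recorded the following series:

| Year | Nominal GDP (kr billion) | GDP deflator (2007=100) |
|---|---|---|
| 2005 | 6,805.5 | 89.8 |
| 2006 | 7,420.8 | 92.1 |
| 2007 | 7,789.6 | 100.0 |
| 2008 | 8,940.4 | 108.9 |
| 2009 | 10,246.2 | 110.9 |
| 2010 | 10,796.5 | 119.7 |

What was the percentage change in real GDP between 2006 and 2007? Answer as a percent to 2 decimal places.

Real GDP 2006 = 7420.8/0.921 = 8057.33.
Real GDP 2007 = 7789.6/1.000 = 7789.60.
Change = 7789.60/8057.33 − 1 = -0.0332.

-3.32%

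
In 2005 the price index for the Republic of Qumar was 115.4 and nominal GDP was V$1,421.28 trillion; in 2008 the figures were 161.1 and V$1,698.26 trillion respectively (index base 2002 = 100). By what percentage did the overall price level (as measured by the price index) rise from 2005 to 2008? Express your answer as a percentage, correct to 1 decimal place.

39.6%

Price-level change = 161.1 / 115.4 − 1 = 0.3960.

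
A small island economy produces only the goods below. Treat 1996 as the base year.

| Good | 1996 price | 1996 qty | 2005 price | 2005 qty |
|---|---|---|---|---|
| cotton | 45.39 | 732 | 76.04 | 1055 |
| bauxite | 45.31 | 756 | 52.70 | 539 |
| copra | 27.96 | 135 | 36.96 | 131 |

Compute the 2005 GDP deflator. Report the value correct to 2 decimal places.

149.36

Nominal GDP 2005 = 76.04·1055 + 52.70·539 + 36.96·131 = 113469.26.
Real GDP 2005 (at 1996 prices) = 45.39·1055 + 45.31·539 + 27.96·131 = 75971.30.
Deflator = Nominal/Real × 100 = 113469.26/75971.30 × 100 = 149.358.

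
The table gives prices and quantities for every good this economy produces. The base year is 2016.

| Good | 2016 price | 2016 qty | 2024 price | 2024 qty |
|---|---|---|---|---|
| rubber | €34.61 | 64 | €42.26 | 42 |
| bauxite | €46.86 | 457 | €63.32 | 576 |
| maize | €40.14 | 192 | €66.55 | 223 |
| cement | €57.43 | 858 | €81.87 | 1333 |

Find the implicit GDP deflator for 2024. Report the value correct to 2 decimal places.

142.36

Nominal GDP 2024 = 42.26·42 + 63.32·576 + 66.55·223 + 81.87·1333 = 162220.60.
Real GDP 2024 (at 2016 prices) = 34.61·42 + 46.86·576 + 40.14·223 + 57.43·1333 = 113950.39.
Deflator = Nominal/Real × 100 = 162220.60/113950.39 × 100 = 142.361.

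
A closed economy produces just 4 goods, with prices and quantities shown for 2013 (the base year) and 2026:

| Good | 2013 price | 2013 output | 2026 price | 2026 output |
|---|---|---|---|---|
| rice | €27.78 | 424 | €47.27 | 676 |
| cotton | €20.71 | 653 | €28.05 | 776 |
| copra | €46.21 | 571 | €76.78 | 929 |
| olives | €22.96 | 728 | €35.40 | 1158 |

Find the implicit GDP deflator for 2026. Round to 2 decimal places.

Nominal GDP 2026 = 47.27·676 + 28.05·776 + 76.78·929 + 35.40·1158 = 166043.14.
Real GDP 2026 (at 2013 prices) = 27.78·676 + 20.71·776 + 46.21·929 + 22.96·1158 = 104367.01.
Deflator = Nominal/Real × 100 = 166043.14/104367.01 × 100 = 159.095.

159.10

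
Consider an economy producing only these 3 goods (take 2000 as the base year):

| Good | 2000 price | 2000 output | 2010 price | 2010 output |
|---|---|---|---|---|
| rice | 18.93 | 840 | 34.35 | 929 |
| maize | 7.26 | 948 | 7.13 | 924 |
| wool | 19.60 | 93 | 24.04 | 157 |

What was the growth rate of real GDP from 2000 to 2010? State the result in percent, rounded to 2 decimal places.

Real GDP 2000 = Nominal GDP 2000 = 18.93·840 + 7.26·948 + 19.60·93 = 24606.48.
Real GDP 2010 (at 2000 prices) = 18.93·929 + 7.26·924 + 19.60·157 = 27371.41.
Real growth = 27371.41/24606.48 − 1 = 0.1124.

11.24%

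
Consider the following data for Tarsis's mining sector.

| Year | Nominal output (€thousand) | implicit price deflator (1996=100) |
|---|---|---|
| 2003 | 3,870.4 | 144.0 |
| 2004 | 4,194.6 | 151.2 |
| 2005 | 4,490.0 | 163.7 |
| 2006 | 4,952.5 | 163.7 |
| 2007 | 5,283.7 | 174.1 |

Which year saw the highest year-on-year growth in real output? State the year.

2004: real = 4194.6/1.512 = 2774.21; growth vs 2003 (2687.78) = 3.22%.
2005: real = 4490.0/1.637 = 2742.82; growth vs 2004 (2774.21) = -1.13%.
2006: real = 4952.5/1.637 = 3025.35; growth vs 2005 (2742.82) = 10.30%.
2007: real = 5283.7/1.741 = 3034.87; growth vs 2006 (3025.35) = 0.31%.

2006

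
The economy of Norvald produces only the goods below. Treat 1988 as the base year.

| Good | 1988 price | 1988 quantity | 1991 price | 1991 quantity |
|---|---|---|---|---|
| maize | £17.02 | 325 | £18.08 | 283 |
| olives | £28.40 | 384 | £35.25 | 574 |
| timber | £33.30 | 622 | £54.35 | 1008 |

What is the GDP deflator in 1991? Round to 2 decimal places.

Nominal GDP 1991 = 18.08·283 + 35.25·574 + 54.35·1008 = 80134.94.
Real GDP 1991 (at 1988 prices) = 17.02·283 + 28.40·574 + 33.30·1008 = 54684.66.
Deflator = Nominal/Real × 100 = 80134.94/54684.66 × 100 = 146.540.

146.54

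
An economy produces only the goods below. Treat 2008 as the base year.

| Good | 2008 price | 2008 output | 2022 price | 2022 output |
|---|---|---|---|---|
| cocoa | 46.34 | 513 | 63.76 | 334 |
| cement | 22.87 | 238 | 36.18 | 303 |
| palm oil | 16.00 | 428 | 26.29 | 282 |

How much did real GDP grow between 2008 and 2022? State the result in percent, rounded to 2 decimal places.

Real GDP 2008 = Nominal GDP 2008 = 46.34·513 + 22.87·238 + 16.00·428 = 36063.48.
Real GDP 2022 (at 2008 prices) = 46.34·334 + 22.87·303 + 16.00·282 = 26919.17.
Real growth = 26919.17/36063.48 − 1 = -0.2536.

-25.36%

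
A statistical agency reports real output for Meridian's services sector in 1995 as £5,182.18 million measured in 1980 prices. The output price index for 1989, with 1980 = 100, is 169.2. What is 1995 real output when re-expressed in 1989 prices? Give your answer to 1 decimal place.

Real output in 1989 prices = Real output in 1980 prices × (P_1989/P_1980) = 5182.18 × 1.692 = 8768.25.

£8,768.2 million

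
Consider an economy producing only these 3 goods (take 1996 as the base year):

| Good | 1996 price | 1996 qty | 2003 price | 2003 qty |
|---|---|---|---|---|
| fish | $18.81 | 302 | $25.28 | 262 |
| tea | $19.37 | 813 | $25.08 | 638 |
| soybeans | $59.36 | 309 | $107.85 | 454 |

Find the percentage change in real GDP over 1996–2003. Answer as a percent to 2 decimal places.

Real GDP 1996 = Nominal GDP 1996 = 18.81·302 + 19.37·813 + 59.36·309 = 39770.67.
Real GDP 2003 (at 1996 prices) = 18.81·262 + 19.37·638 + 59.36·454 = 44235.72.
Real growth = 44235.72/39770.67 − 1 = 0.1123.

11.23%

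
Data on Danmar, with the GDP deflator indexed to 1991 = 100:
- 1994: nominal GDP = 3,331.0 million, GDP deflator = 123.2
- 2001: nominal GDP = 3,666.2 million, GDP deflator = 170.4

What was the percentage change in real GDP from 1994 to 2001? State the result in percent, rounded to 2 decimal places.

-20.42%

Real GDP 1994 = 3331.0 / 1.232 = 2703.73.
Real GDP 2001 = 3666.2 / 1.704 = 2151.53.
Real growth = 2151.53 / 2703.73 − 1 = -0.2042.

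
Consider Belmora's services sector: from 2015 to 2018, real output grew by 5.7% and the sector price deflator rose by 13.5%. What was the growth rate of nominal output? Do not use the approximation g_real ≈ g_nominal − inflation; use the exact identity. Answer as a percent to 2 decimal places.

(1 + g_nom) = (1 + g_real)(1 + π) = 1.0570 × 1.1350 = 1.19970.

19.97%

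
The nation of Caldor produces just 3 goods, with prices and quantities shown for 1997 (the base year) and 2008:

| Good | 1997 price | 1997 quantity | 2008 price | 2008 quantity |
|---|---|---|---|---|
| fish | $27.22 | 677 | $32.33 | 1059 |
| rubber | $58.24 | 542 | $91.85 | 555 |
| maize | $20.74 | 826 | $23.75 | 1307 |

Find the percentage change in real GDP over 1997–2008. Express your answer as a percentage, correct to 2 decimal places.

31.48%

Real GDP 1997 = Nominal GDP 1997 = 27.22·677 + 58.24·542 + 20.74·826 = 67125.26.
Real GDP 2008 (at 1997 prices) = 27.22·1059 + 58.24·555 + 20.74·1307 = 88256.36.
Real growth = 88256.36/67125.26 − 1 = 0.3148.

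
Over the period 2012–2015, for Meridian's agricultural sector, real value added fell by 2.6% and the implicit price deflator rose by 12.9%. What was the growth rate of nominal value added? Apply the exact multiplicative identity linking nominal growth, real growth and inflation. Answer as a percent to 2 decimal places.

(1 + g_nom) = (1 + g_real)(1 + π) = 0.9740 × 1.1290 = 1.09965.

9.96%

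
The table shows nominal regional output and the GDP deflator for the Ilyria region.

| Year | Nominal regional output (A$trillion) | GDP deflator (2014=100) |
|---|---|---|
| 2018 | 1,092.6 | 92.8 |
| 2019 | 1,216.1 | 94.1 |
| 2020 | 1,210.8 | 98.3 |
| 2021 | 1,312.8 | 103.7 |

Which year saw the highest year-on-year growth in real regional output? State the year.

2019

2019: real = 1216.1/0.941 = 1292.35; growth vs 2018 (1177.37) = 9.77%.
2020: real = 1210.8/0.983 = 1231.74; growth vs 2019 (1292.35) = -4.69%.
2021: real = 1312.8/1.037 = 1265.96; growth vs 2020 (1231.74) = 2.78%.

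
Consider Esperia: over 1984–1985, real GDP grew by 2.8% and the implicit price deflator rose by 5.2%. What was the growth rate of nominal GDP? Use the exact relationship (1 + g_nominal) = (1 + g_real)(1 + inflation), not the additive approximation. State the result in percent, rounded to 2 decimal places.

(1 + g_nom) = (1 + g_real)(1 + π) = 1.0280 × 1.0520 = 1.08146.

8.15%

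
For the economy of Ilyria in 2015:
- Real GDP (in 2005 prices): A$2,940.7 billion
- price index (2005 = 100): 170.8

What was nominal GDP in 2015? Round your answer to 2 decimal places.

Nominal GDP = Real × (price index/100) = 2940.7 × 1.708 = 5022.72.

A$5,022.72 billion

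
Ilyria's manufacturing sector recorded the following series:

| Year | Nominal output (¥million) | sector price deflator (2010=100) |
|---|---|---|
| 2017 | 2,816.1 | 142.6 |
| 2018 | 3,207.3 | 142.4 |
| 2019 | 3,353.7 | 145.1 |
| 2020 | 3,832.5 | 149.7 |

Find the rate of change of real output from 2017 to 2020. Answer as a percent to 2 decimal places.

Real output 2017 = 2816.1/1.426 = 1974.82.
Real output 2020 = 3832.5/1.497 = 2560.12.
Change = 2560.12/1974.82 − 1 = 0.2964.

29.64%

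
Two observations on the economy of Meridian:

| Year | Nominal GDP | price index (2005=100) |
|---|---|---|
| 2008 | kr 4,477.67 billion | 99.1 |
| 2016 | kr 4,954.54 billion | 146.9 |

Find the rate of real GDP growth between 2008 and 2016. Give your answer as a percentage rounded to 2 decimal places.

-25.35%

Deflate each year: 2008 → 4477.67/0.991 = 4518.34; 2016 → 4954.54/1.469 = 3372.73.
So real GDP changed by 3372.73/4518.34 − 1 = -0.2535, i.e. -25.35%.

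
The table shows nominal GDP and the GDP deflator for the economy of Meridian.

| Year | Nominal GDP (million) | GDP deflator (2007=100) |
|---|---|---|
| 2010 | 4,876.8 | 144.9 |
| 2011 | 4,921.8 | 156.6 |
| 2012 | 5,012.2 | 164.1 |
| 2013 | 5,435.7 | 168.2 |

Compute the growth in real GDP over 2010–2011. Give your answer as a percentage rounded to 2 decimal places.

-6.62%

Real GDP 2010 = 4876.8/1.449 = 3365.63.
Real GDP 2011 = 4921.8/1.566 = 3142.91.
Change = 3142.91/3365.63 − 1 = -0.0662.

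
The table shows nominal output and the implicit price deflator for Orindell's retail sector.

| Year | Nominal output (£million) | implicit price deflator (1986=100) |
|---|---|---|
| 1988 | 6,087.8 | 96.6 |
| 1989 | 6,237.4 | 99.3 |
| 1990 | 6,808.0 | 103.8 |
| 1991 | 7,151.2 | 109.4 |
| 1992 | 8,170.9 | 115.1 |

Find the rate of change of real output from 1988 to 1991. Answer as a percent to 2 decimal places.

Real output 1988 = 6087.8/0.966 = 6302.07.
Real output 1991 = 7151.2/1.094 = 6536.75.
Change = 6536.75/6302.07 − 1 = 0.0372.

3.72%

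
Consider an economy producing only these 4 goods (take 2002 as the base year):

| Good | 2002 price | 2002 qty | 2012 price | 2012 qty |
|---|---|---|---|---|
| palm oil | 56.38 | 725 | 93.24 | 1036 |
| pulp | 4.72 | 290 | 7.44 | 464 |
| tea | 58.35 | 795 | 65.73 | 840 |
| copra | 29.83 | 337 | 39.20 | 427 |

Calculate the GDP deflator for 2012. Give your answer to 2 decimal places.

140.58

Nominal GDP 2012 = 93.24·1036 + 7.44·464 + 65.73·840 + 39.20·427 = 172000.40.
Real GDP 2012 (at 2002 prices) = 56.38·1036 + 4.72·464 + 58.35·840 + 29.83·427 = 122351.17.
Deflator = Nominal/Real × 100 = 172000.40/122351.17 × 100 = 140.579.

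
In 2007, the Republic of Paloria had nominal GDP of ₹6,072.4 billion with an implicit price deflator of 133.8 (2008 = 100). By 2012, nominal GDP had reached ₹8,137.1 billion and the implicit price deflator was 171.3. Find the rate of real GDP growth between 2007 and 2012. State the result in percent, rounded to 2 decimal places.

Real GDP 2007 = 6072.4 / 1.338 = 4538.42.
Real GDP 2012 = 8137.1 / 1.713 = 4750.20.
Real growth = 4750.20 / 4538.42 − 1 = 0.0467.

4.67%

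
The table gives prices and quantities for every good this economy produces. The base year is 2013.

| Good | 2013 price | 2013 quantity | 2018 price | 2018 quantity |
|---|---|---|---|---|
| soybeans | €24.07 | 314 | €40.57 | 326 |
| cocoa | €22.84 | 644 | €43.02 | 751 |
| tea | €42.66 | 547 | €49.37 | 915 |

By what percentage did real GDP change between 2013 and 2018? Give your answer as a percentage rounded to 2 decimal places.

Real GDP 2013 = Nominal GDP 2013 = 24.07·314 + 22.84·644 + 42.66·547 = 45601.96.
Real GDP 2018 (at 2013 prices) = 24.07·326 + 22.84·751 + 42.66·915 = 64033.56.
Real growth = 64033.56/45601.96 − 1 = 0.4042.

40.42%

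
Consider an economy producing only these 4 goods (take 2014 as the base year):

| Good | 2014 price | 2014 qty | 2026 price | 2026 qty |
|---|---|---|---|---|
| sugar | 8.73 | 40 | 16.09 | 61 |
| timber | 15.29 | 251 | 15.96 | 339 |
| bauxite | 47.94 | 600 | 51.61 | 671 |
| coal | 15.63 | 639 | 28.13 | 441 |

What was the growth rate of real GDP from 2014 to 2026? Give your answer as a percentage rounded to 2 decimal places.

4.28%

Real GDP 2014 = Nominal GDP 2014 = 8.73·40 + 15.29·251 + 47.94·600 + 15.63·639 = 42938.56.
Real GDP 2026 (at 2014 prices) = 8.73·61 + 15.29·339 + 47.94·671 + 15.63·441 = 44776.41.
Real growth = 44776.41/42938.56 − 1 = 0.0428.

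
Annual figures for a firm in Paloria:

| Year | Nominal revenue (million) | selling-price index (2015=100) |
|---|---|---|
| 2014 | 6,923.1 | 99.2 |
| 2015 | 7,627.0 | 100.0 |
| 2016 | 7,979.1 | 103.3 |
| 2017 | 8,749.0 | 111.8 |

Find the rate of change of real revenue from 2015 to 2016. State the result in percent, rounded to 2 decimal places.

Real revenue 2015 = 7627.0/1.000 = 7627.00.
Real revenue 2016 = 7979.1/1.033 = 7724.20.
Change = 7724.20/7627.00 − 1 = 0.0127.

1.27%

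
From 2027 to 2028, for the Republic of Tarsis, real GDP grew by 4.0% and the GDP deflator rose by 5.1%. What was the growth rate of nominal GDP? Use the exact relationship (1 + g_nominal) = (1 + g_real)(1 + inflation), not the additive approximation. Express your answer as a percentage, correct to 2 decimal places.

9.30%

(1 + g_nom) = (1 + g_real)(1 + π) = 1.0400 × 1.0510 = 1.09304.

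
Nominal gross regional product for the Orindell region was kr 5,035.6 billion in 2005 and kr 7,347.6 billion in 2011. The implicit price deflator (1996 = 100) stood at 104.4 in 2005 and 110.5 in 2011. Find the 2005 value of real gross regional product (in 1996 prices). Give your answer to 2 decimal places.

Real gross regional product = Nominal / (implicit price deflator/100) = 5035.6 / 1.044 = 4823.37.

kr 4,823.37 billion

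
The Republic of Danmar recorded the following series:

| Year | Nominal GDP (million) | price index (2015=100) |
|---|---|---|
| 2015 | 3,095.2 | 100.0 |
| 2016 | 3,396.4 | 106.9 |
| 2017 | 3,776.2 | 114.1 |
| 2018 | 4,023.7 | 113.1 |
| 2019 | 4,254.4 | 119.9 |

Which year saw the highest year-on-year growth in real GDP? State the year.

2016: real = 3396.4/1.069 = 3177.17; growth vs 2015 (3095.20) = 2.65%.
2017: real = 3776.2/1.141 = 3309.55; growth vs 2016 (3177.17) = 4.17%.
2018: real = 4023.7/1.131 = 3557.65; growth vs 2017 (3309.55) = 7.50%.
2019: real = 4254.4/1.199 = 3548.29; growth vs 2018 (3557.65) = -0.26%.

2018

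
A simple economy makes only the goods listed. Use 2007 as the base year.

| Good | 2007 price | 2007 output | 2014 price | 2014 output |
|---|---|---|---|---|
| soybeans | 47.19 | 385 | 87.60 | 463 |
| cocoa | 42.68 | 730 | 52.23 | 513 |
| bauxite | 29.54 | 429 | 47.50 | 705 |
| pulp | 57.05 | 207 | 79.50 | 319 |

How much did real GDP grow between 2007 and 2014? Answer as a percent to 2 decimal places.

Real GDP 2007 = Nominal GDP 2007 = 47.19·385 + 42.68·730 + 29.54·429 + 57.05·207 = 73806.56.
Real GDP 2014 (at 2007 prices) = 47.19·463 + 42.68·513 + 29.54·705 + 57.05·319 = 82768.46.
Real growth = 82768.46/73806.56 − 1 = 0.1214.

12.14%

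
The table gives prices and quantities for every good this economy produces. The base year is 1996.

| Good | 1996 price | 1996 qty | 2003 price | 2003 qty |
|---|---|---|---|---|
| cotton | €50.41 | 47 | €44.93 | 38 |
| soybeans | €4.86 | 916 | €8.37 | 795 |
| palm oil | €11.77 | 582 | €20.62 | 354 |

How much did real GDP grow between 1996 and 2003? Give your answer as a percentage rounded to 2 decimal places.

Real GDP 1996 = Nominal GDP 1996 = 50.41·47 + 4.86·916 + 11.77·582 = 13671.17.
Real GDP 2003 (at 1996 prices) = 50.41·38 + 4.86·795 + 11.77·354 = 9945.86.
Real growth = 9945.86/13671.17 − 1 = -0.2725.

-27.25%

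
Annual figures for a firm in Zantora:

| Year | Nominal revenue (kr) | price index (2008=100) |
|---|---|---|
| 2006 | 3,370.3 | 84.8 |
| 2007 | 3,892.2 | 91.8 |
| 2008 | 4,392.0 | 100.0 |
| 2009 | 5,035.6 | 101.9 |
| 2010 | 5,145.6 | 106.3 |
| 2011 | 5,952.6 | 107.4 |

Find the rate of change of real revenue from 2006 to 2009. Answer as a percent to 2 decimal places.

24.34%

Real revenue 2006 = 3370.3/0.848 = 3974.41.
Real revenue 2009 = 5035.6/1.019 = 4941.71.
Change = 4941.71/3974.41 − 1 = 0.2434.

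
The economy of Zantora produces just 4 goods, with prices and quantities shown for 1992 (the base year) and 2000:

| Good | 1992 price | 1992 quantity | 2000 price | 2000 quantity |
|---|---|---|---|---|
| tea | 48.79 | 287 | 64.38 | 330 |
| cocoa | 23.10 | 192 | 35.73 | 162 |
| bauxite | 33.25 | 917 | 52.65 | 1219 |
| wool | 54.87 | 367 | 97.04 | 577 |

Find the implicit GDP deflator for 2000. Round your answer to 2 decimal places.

159.95

Nominal GDP 2000 = 64.38·330 + 35.73·162 + 52.65·1219 + 97.04·577 = 147206.09.
Real GDP 2000 (at 1992 prices) = 48.79·330 + 23.10·162 + 33.25·1219 + 54.87·577 = 92034.64.
Deflator = Nominal/Real × 100 = 147206.09/92034.64 × 100 = 159.946.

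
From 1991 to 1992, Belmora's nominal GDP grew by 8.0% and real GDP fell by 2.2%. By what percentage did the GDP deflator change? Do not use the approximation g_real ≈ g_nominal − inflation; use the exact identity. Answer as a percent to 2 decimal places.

10.43%

(1 + g_nom) = (1 + g_real)(1 + π), so π = 1.0800 / 0.9780 − 1 = 0.10429.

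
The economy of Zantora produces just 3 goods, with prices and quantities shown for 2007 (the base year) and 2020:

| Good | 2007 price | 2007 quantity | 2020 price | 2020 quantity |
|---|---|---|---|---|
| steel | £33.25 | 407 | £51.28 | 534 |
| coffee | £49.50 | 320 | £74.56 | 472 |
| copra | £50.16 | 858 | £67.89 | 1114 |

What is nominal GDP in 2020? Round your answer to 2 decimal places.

Nominal GDP 2020 = Σ (p_2020 × q_2020) = 51.28·534 + 74.56·472 + 67.89·1114 = 138205.30.

£138205.30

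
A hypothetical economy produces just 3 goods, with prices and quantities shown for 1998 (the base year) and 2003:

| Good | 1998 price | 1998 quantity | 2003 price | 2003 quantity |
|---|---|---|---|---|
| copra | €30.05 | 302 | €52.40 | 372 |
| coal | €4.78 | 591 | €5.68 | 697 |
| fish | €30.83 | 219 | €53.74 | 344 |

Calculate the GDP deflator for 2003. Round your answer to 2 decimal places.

Nominal GDP 2003 = 52.40·372 + 5.68·697 + 53.74·344 = 41938.32.
Real GDP 2003 (at 1998 prices) = 30.05·372 + 4.78·697 + 30.83·344 = 25115.78.
Deflator = Nominal/Real × 100 = 41938.32/25115.78 × 100 = 166.980.

166.98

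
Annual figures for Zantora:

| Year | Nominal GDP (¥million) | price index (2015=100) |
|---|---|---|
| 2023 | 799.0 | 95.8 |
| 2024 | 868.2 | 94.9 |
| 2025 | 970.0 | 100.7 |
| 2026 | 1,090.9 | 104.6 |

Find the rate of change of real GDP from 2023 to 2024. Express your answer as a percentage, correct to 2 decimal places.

9.69%

Real GDP 2023 = 799.0/0.958 = 834.03.
Real GDP 2024 = 868.2/0.949 = 914.86.
Change = 914.86/834.03 − 1 = 0.0969.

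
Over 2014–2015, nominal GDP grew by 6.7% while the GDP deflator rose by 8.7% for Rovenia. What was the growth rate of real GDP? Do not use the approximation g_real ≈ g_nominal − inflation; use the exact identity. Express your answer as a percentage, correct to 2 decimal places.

(1 + g_nom) = (1 + g_real)(1 + π), so g_real = 1.0670 / 1.0870 − 1 = -0.01840.

-1.84%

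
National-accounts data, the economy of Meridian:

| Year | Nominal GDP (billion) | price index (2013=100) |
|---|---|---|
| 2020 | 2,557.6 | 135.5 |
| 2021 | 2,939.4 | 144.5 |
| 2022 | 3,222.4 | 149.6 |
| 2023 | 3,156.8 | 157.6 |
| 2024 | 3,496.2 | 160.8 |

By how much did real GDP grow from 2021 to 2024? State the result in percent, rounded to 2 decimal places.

6.89%

Real GDP 2021 = 2939.4/1.445 = 2034.19.
Real GDP 2024 = 3496.2/1.608 = 2174.25.
Change = 2174.25/2034.19 − 1 = 0.0689.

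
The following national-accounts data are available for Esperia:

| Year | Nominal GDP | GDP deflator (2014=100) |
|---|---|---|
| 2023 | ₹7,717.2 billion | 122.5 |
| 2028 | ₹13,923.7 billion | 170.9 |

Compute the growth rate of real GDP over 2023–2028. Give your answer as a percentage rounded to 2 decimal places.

29.33%

Deflate each year: 2023 → 7717.2/1.225 = 6299.76; 2028 → 13923.7/1.709 = 8147.28.
So real GDP changed by 8147.28/6299.76 − 1 = 0.2933, i.e. 29.33%.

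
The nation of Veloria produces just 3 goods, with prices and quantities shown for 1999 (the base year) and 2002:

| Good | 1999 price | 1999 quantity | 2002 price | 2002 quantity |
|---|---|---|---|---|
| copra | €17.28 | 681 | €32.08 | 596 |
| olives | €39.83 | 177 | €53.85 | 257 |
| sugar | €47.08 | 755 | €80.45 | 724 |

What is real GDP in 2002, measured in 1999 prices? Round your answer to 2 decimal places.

Real GDP 2002 = Σ (p_1999 × q_2002) = 17.28·596 + 39.83·257 + 47.08·724 = 54621.11.

€54621.11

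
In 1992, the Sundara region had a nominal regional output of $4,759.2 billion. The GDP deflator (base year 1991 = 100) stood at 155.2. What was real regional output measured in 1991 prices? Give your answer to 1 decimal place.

Real regional output = Nominal / (GDP deflator/100) = 4759.2 / 1.552 = 3066.49.

$3,066.5 billion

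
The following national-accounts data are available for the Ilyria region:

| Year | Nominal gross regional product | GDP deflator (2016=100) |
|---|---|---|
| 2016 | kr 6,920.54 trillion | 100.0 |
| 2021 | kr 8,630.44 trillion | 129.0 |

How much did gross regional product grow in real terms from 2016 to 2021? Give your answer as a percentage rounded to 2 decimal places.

-3.33%

Deflate each year: 2016 → 6920.54/1.000 = 6920.54; 2021 → 8630.44/1.290 = 6690.26.
So real gross regional product changed by 6690.26/6920.54 − 1 = -0.0333, i.e. -3.33%.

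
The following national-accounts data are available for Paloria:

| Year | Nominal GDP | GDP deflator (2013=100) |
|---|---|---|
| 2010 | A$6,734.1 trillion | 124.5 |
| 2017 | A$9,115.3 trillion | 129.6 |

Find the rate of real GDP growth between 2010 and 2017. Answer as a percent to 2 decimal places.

Real GDP 2010 = 6734.1 / 1.245 = 5408.92.
Real GDP 2017 = 9115.3 / 1.296 = 7033.41.
Real growth = 7033.41 / 5408.92 − 1 = 0.3003.

30.03%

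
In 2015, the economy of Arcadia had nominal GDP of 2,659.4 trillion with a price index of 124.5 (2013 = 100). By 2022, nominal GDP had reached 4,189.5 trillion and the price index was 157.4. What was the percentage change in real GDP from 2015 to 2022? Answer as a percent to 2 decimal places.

24.61%

Real GDP 2015 = 2659.4 / 1.245 = 2136.06.
Real GDP 2022 = 4189.5 / 1.574 = 2661.69.
Real growth = 2661.69 / 2136.06 − 1 = 0.2461.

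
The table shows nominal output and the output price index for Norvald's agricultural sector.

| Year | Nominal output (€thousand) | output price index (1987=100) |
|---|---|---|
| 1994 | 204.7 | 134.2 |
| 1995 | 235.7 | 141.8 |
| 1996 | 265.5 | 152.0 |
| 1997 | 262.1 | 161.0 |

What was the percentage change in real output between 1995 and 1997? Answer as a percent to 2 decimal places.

Real output 1995 = 235.7/1.418 = 166.22.
Real output 1997 = 262.1/1.610 = 162.80.
Change = 162.80/166.22 − 1 = -0.0206.

-2.06%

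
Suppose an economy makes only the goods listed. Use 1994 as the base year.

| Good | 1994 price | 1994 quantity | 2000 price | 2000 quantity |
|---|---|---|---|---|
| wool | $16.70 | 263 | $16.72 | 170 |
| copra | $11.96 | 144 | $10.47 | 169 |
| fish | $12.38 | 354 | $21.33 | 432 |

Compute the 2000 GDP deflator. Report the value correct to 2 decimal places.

Nominal GDP 2000 = 16.72·170 + 10.47·169 + 21.33·432 = 13826.39.
Real GDP 2000 (at 1994 prices) = 16.70·170 + 11.96·169 + 12.38·432 = 10208.40.
Deflator = Nominal/Real × 100 = 13826.39/10208.40 × 100 = 135.441.

135.44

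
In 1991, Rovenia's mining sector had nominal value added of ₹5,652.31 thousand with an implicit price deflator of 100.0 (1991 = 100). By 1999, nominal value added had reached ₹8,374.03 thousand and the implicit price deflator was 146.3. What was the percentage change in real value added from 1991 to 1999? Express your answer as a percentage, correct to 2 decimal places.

Real value added 1991 = 5652.31 / 1.000 = 5652.31.
Real value added 1999 = 8374.03 / 1.463 = 5723.88.
Real growth = 5723.88 / 5652.31 − 1 = 0.0127.

1.27%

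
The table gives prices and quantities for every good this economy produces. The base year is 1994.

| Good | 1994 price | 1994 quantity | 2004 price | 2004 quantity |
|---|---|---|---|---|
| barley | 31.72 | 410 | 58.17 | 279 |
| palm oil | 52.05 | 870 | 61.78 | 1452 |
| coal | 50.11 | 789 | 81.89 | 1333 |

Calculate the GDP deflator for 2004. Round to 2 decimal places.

Nominal GDP 2004 = 58.17·279 + 61.78·1452 + 81.89·1333 = 215093.36.
Real GDP 2004 (at 1994 prices) = 31.72·279 + 52.05·1452 + 50.11·1333 = 151223.11.
Deflator = Nominal/Real × 100 = 215093.36/151223.11 × 100 = 142.236.

142.24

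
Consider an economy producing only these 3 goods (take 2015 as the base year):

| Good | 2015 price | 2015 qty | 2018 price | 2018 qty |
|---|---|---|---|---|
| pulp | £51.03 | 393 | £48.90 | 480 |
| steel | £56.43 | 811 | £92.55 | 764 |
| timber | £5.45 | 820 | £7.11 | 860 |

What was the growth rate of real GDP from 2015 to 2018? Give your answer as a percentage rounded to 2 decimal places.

2.85%

Real GDP 2015 = Nominal GDP 2015 = 51.03·393 + 56.43·811 + 5.45·820 = 70288.52.
Real GDP 2018 (at 2015 prices) = 51.03·480 + 56.43·764 + 5.45·860 = 72293.92.
Real growth = 72293.92/70288.52 − 1 = 0.0285.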